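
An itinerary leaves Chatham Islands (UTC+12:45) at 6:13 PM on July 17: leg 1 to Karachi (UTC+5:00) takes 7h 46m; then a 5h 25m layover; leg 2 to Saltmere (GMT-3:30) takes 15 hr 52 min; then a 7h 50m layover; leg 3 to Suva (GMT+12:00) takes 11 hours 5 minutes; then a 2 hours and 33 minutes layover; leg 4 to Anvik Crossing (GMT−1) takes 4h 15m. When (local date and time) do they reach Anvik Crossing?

Convert departure to UTC: 6:13 PM − 12:45 = 5:28 AM UTC on Jul 17.
Add 7 hours and 46 minutes leg 1 → 1:14 PM UTC.
Add 5 hours and 25 minutes layover in Karachi → 6:39 PM UTC.
Add 15 hours 52 minutes leg 2 → 10:31 AM UTC (Jul 18).
Add 7 hours and 50 minutes layover in Saltmere → 6:21 PM UTC.
Add 11 hours and 5 minutes leg 3 → 5:26 AM UTC (Jul 19).
Add 2 hours 33 minutes layover in Suva → 7:59 AM UTC.
Add 4 hours 15 minutes leg 4 → 12:14 PM UTC.
Anvik Crossing is UTC−1:00, so local arrival = 12:14 PM − 1:00 = 11:14 AM on Jul 19.

11:14 AM on Jul 19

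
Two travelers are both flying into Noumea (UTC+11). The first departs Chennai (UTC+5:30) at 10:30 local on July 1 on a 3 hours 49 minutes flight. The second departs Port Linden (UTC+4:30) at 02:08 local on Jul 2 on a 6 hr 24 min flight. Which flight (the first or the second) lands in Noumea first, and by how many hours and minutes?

Flight 1 in UTC: 10:30 − 5:30 = 05:00 on Jul 1.
+3 hours 49 minutes → arrive 08:49 UTC on Jul 1.
Flight 2 in UTC: 02:08 − 4:30 = 21:38 on Jul 1.
+6 hours 24 minutes → arrive 04:02 UTC on Jul 2.
Flight 1 lands earlier by 19 hours 13 minutes.

the first, by 19 hours 13 minutes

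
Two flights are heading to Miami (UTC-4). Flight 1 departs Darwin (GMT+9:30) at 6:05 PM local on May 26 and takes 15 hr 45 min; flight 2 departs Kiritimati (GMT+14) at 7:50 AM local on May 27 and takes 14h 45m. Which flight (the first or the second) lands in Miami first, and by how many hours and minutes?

the first, by 8 hours 15 minutes

Flight 1 in UTC: 6:05 PM − 9:30 = 8:35 AM on May 26.
+15 hours 45 minutes → arrive 12:20 AM UTC on May 27.
Flight 2 in UTC: 7:50 AM − 14:00 = 5:50 PM on May 26.
+14 hours 45 minutes → arrive 8:35 AM UTC on May 27.
Flight 1 lands earlier by 8 hours 15 minutes.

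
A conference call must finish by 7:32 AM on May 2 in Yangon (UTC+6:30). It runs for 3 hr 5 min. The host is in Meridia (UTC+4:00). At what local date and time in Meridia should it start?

Target end time in UTC: 7:32 AM − 6:30 = 1:02 AM on May 2.
Subtract 3 hours and 5 minutes → start 9:57 PM UTC on May 1.
Meridia is UTC+4:00: 9:57 PM + 4:00 = 1:57 AM on May 2.

1:57 AM on May 2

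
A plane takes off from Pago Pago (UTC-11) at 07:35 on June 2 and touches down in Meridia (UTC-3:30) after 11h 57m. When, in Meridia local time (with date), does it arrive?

03:02 on June 3

Meridia is 7:30 ahead of Pago Pago.
After 11 hours and 57 minutes it is 19:32 in Pago Pago.
Shift by the zone difference: 19:32 + 7:30 = 03:02 on Jun 3 in Meridia.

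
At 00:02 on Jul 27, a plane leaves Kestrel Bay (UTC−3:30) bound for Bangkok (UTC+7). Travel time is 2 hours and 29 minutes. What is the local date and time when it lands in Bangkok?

13:01 on July 27

Convert departure to UTC: 00:02 + 3:30 = 03:32 UTC on Jul 27.
Add 2 hours 29 minutes travel time → 06:01 UTC.
Bangkok is UTC+7:00, so local arrival = 06:01 + 7:00 = 13:01 on Jul 27.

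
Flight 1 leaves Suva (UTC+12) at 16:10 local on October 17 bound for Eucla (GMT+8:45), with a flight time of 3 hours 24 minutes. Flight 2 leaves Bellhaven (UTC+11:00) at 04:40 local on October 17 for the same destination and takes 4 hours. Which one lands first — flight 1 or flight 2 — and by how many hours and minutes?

the second, by 9 hours 54 minutes

Flight 1 in UTC: 16:10 − 12:00 = 04:10 on Oct 17.
+3 hours 24 minutes → arrive 07:34 UTC on Oct 17.
Flight 2 in UTC: 04:40 − 11:00 = 17:40 on Oct 16.
+4 hours → arrive 21:40 UTC on Oct 16.
Flight 2 lands earlier by 9 hours 54 minutes.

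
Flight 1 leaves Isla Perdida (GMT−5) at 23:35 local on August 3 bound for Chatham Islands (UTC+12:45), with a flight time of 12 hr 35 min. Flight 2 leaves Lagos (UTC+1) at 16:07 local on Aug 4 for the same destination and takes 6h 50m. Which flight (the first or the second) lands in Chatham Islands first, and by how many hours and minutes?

the first, by 4 hours 47 minutes

Flight 1 in UTC: 23:35 + 5:00 = 04:35 on Aug 4.
+12 hours and 35 minutes → arrive 17:10 UTC on Aug 4.
Flight 2 in UTC: 16:07 − 1:00 = 15:07 on Aug 4.
+6 hours and 50 minutes → arrive 21:57 UTC on Aug 4.
Flight 1 lands earlier by 4 hours 47 minutes.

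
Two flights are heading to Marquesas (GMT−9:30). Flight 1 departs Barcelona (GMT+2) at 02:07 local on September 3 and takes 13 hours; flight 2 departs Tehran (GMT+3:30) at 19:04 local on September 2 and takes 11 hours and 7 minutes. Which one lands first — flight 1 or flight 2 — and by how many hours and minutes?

Flight 1 in UTC: 02:07 − 2:00 = 00:07 on Sep 3.
+13 hours → arrive 13:07 UTC on Sep 3.
Flight 2 in UTC: 19:04 − 3:30 = 15:34 on Sep 2.
+11 hours and 7 minutes → arrive 02:41 UTC on Sep 3.
Flight 2 lands earlier by 10 hours 26 minutes.

the second, by 10 hours 26 minutes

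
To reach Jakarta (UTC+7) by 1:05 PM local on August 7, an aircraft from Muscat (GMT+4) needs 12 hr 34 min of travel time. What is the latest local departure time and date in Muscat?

Target arrival in UTC: 1:05 PM − 7:00 = 6:05 AM on Aug 7.
Subtract 12 hours and 34 minutes → departure 5:31 PM UTC on Aug 6.
Muscat is UTC+4:00: 5:31 PM + 4:00 = 9:31 PM on Aug 6.

9:31 PM on August 6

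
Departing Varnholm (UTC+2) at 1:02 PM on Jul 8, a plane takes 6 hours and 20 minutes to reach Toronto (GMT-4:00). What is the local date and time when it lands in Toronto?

Convert departure to UTC: 1:02 PM − 2:00 = 11:02 AM UTC on Jul 8.
Add 6 hours 20 minutes travel time → 5:22 PM UTC.
Toronto is UTC−4:00, so local arrival = 5:22 PM − 4:00 = 1:22 PM on Jul 8.

1:22 PM on July 8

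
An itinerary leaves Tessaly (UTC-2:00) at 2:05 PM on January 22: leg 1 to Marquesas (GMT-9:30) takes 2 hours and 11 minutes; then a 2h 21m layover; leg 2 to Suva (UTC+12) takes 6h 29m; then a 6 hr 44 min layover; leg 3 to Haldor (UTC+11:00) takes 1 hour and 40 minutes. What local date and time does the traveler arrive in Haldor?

10:30 PM on January 23

Convert departure to UTC: 2:05 PM + 2:00 = 4:05 PM UTC on Jan 22.
Add 2 hours 11 minutes leg 1 → 6:16 PM UTC.
Add 2 hours 21 minutes layover in Marquesas → 8:37 PM UTC.
Add 6 hours 29 minutes leg 2 → 3:06 AM UTC (Jan 23).
Add 6 hours 44 minutes layover in Suva → 9:50 AM UTC.
Add 1 hour 40 minutes leg 3 → 11:30 AM UTC.
Haldor is UTC+11:00, so local arrival = 11:30 AM + 11:00 = 10:30 PM on Jan 23.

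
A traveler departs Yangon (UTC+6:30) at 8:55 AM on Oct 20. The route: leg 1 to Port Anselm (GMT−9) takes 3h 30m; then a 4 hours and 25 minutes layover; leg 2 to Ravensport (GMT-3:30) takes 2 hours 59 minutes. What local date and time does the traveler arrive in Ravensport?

9:49 AM on October 20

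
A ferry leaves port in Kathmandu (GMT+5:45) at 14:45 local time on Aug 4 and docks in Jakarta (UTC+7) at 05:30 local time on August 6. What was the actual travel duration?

Departure in UTC: 14:45 − 5:45 = 09:00 on Aug 4.
Arrival in UTC: 05:30 − 7:00 = 22:30 on Aug 5.
Elapsed = 22:30 − 09:00 (+1 day) = 37 hours 30 minutes.

37 hours 30 minutes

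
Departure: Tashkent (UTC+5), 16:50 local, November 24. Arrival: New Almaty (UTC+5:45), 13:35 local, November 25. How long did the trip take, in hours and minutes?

20 hours

New Almaty is 0:45 ahead of Tashkent.
Clock-face elapsed time (ignoring zones) is 20 hours 45 minutes.
Actual elapsed = 20 hours 45 minutes − 0:45 = 20 hours.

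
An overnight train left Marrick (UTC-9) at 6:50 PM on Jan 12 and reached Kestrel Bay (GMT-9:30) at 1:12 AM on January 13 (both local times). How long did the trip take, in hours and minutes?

6 hours 52 minutes

Departure in UTC: 6:50 PM + 9:00 = 3:50 AM on Jan 13.
Arrival in UTC: 1:12 AM + 9:30 = 10:42 AM on Jan 13.
Elapsed = 10:42 AM − 3:50 AM = 6 hours 52 minutes.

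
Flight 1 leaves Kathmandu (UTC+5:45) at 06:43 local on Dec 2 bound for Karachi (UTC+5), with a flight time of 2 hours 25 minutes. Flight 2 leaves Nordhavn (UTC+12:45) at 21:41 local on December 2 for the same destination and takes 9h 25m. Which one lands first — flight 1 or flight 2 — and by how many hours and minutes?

the first, by 14 hours 58 minutes

Flight 1 in UTC: 06:43 − 5:45 = 00:58 on Dec 2.
+2 hours and 25 minutes → arrive 03:23 UTC on Dec 2.
Flight 2 in UTC: 21:41 − 12:45 = 08:56 on Dec 2.
+9 hours and 25 minutes → arrive 18:21 UTC on Dec 2.
Flight 1 lands earlier by 14 hours 58 minutes.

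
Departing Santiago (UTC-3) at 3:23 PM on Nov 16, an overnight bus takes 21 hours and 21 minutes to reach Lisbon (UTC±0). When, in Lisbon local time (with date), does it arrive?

Lisbon is 3:00 ahead of Santiago.
After 21 hours and 21 minutes it is 12:44 PM (Nov 17) in Santiago.
Shift by the zone difference: 12:44 PM + 3:00 = 3:44 PM on Nov 17 in Lisbon.

3:44 PM on November 17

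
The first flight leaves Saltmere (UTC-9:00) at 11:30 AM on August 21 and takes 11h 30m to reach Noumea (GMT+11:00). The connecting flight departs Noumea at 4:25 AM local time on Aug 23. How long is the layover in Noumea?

9 hours 25 minutes

Convert departure to UTC: 11:30 AM + 9:00 = 8:30 PM UTC on Aug 21.
Add 11 hours 30 minutes flight time → 8:00 AM UTC (Aug 22).
Noumea is UTC+11:00, so local arrival = 8:00 AM + 11:00 = 7:00 PM on Aug 22.
Layover = 4:25 AM − 7:00 PM (+1 day) = 9 hours 25 minutes.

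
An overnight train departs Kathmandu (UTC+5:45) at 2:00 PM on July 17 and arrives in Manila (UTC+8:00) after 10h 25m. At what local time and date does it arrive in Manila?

2:40 AM on July 18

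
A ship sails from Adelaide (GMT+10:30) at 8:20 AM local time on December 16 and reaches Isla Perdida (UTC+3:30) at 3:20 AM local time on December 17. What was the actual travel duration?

Departure in UTC: 8:20 AM − 10:30 = 9:50 PM on Dec 15.
Arrival in UTC: 3:20 AM − 3:30 = 11:50 PM on Dec 16.
Elapsed = 11:50 PM − 9:50 PM (+1 day) = 26 hours.

26 hours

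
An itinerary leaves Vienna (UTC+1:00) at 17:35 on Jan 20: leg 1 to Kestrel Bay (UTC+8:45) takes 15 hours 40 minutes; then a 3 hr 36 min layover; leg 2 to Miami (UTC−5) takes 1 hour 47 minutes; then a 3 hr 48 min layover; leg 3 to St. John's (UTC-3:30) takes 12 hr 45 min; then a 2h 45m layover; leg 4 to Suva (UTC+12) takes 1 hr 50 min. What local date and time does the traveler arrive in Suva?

Convert departure to UTC: 17:35 − 1:00 = 16:35 UTC on Jan 20.
Add 15 hours 40 minutes leg 1 → 08:15 UTC (Jan 21).
Add 3 hours 36 minutes layover in Kestrel Bay → 11:51 UTC.
Add 1 hour 47 minutes leg 2 → 13:38 UTC.
Add 3 hours and 48 minutes layover in Miami → 17:26 UTC.
Add 12 hours 45 minutes leg 3 → 06:11 UTC (Jan 22).
Add 2 hours 45 minutes layover in St. John's → 08:56 UTC.
Add 1 hour 50 minutes leg 4 → 10:46 UTC.
Suva is UTC+12:00, so local arrival = 10:46 + 12:00 = 22:46 on Jan 22.

22:46 on Jan 22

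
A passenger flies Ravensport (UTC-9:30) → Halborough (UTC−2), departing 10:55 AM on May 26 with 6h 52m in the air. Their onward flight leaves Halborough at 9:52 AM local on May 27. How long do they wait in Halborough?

Convert departure to UTC: 10:55 AM + 9:30 = 8:25 PM UTC on May 26.
Add 6 hours and 52 minutes flight time → 3:17 AM UTC (May 27).
Halborough is UTC−2:00, so local arrival = 3:17 AM − 2:00 = 1:17 AM on May 27.
Layover = 9:52 AM − 1:17 AM = 8 hours 35 minutes.

8 hours 35 minutes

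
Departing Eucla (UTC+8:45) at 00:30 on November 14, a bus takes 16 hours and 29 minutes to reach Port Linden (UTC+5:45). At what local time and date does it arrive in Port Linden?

13:59 on November 14

Convert departure to UTC: 00:30 − 8:45 = 15:45 UTC on Nov 13.
Add 16 hours 29 minutes travel time → 08:14 UTC (Nov 14).
Port Linden is UTC+5:45, so local arrival = 08:14 + 5:45 = 13:59 on Nov 14.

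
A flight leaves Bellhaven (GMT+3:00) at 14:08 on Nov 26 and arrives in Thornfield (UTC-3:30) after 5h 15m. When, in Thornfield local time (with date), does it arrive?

12:53 on Nov 26

Convert departure to UTC: 14:08 − 3:00 = 11:08 UTC on Nov 26.
Add 5 hours and 15 minutes travel time → 16:23 UTC.
Thornfield is UTC−3:30, so local arrival = 16:23 − 3:30 = 12:53 on Nov 26.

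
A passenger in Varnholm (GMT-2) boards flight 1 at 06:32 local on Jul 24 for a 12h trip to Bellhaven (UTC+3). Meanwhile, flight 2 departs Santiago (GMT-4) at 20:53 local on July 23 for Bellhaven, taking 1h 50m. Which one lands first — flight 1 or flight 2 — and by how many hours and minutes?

Flight 1 in UTC: 06:32 + 2:00 = 08:32 on Jul 24.
+12 hours → arrive 20:32 UTC on Jul 24.
Flight 2 in UTC: 20:53 + 4:00 = 00:53 on Jul 24.
+1 hour 50 minutes → arrive 02:43 UTC on Jul 24.
Flight 2 lands earlier by 17 hours 49 minutes.

the second, by 17 hours 49 minutes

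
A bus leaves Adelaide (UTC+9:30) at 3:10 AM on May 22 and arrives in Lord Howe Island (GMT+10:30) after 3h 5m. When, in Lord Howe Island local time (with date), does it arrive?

7:15 AM on May 22

Convert departure to UTC: 3:10 AM − 9:30 = 5:40 PM UTC on May 21.
Add 3 hours 5 minutes travel time → 8:45 PM UTC.
Lord Howe Island is UTC+10:30, so local arrival = 8:45 PM + 10:30 = 7:15 AM on May 22.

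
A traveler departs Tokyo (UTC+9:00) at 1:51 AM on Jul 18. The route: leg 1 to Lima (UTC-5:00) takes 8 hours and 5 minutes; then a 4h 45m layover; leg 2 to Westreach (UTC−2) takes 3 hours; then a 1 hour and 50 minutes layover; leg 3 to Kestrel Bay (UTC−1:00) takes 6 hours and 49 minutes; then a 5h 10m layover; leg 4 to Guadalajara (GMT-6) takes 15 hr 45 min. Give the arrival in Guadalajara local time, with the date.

8:15 AM on July 19

Convert departure to UTC: 1:51 AM − 9:00 = 4:51 PM UTC on Jul 17.
Add 8 hours and 5 minutes leg 1 → 12:56 AM UTC (Jul 18).
Add 4 hours and 45 minutes layover in Lima → 5:41 AM UTC.
Add 3 hours leg 2 → 8:41 AM UTC.
Add 1 hour 50 minutes layover in Westreach → 10:31 AM UTC.
Add 6 hours and 49 minutes leg 3 → 5:20 PM UTC.
Add 5 hours 10 minutes layover in Kestrel Bay → 10:30 PM UTC.
Add 15 hours and 45 minutes leg 4 → 2:15 PM UTC (Jul 19).
Guadalajara is UTC−6:00, so local arrival = 2:15 PM − 6:00 = 8:15 AM on Jul 19.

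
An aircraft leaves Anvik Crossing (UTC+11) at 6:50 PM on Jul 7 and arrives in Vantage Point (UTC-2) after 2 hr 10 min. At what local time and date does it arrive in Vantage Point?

Convert departure to UTC: 6:50 PM − 11:00 = 7:50 AM UTC on Jul 7.
Add 2 hours 10 minutes travel time → 10:00 AM UTC.
Vantage Point is UTC−2:00, so local arrival = 10:00 AM − 2:00 = 8:00 AM on Jul 7.

8:00 AM on July 7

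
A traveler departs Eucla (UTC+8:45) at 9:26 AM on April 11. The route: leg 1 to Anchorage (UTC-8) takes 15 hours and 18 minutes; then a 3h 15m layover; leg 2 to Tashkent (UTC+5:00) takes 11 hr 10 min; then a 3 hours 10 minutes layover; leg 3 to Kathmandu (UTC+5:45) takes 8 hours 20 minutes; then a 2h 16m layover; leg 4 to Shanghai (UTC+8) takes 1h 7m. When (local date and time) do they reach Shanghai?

5:17 AM on April 13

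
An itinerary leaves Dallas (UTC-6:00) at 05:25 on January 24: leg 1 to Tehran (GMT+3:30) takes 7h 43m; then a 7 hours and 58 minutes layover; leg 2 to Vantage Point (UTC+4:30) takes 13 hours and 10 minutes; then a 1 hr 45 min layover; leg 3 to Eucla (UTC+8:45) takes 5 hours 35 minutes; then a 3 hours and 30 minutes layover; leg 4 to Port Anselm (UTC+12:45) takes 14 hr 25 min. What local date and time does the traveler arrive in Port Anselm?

06:16 on Jan 27

Convert departure to UTC: 05:25 + 6:00 = 11:25 UTC on Jan 24.
Add 7 hours and 43 minutes leg 1 → 19:08 UTC.
Add 7 hours and 58 minutes layover in Tehran → 03:06 UTC (Jan 25).
Add 13 hours 10 minutes leg 2 → 16:16 UTC.
Add 1 hour 45 minutes layover in Vantage Point → 18:01 UTC.
Add 5 hours and 35 minutes leg 3 → 23:36 UTC.
Add 3 hours 30 minutes layover in Eucla → 03:06 UTC (Jan 26).
Add 14 hours and 25 minutes leg 4 → 17:31 UTC.
Port Anselm is UTC+12:45, so local arrival = 17:31 + 12:45 = 06:16 on Jan 27.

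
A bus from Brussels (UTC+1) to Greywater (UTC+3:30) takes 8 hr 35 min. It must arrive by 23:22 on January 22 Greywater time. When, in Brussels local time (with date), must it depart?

Target arrival in UTC: 23:22 − 3:30 = 19:52 on Jan 22.
Subtract 8 hours and 35 minutes → departure 11:17 UTC on Jan 22.
Brussels is UTC+1:00: 11:17 + 1:00 = 12:17 on Jan 22.

12:17 on Jan 22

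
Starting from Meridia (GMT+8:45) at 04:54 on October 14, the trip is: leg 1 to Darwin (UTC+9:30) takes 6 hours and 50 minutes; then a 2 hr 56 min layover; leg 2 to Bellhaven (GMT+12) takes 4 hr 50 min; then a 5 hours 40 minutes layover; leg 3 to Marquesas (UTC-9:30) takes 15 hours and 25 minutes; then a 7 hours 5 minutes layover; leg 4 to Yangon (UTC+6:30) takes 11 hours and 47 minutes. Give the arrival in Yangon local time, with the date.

09:12 on Oct 16

Convert departure to UTC: 04:54 − 8:45 = 20:09 UTC on Oct 13.
Add 6 hours 50 minutes leg 1 → 02:59 UTC (Oct 14).
Add 2 hours and 56 minutes layover in Darwin → 05:55 UTC.
Add 4 hours 50 minutes leg 2 → 10:45 UTC.
Add 5 hours and 40 minutes layover in Bellhaven → 16:25 UTC.
Add 15 hours 25 minutes leg 3 → 07:50 UTC (Oct 15).
Add 7 hours 5 minutes layover in Marquesas → 14:55 UTC.
Add 11 hours and 47 minutes leg 4 → 02:42 UTC (Oct 16).
Yangon is UTC+6:30, so local arrival = 02:42 + 6:30 = 09:12 on Oct 16.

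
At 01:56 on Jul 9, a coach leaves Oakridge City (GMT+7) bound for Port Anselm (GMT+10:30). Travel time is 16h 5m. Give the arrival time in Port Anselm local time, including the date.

21:31 on July 9

Convert departure to UTC: 01:56 − 7:00 = 18:56 UTC on Jul 8.
Add 16 hours 5 minutes travel time → 11:01 UTC (Jul 9).
Port Anselm is UTC+10:30, so local arrival = 11:01 + 10:30 = 21:31 on Jul 9.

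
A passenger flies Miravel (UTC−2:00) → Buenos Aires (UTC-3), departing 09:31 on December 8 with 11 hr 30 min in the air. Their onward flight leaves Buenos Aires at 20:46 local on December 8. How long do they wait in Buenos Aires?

Convert departure to UTC: 09:31 + 2:00 = 11:31 UTC on Dec 8.
Add 11 hours 30 minutes flight time → 23:01 UTC.
Buenos Aires is UTC−3:00, so local arrival = 23:01 − 3:00 = 20:01 on Dec 8.
Layover = 20:46 − 20:01 = 45 minutes.

45 minutes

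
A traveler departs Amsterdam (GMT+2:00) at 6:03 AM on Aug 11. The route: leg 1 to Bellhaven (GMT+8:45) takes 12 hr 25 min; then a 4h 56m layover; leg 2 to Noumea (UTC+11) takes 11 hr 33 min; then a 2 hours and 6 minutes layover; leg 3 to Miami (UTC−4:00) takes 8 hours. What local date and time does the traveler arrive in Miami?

Convert departure to UTC: 6:03 AM − 2:00 = 4:03 AM UTC on Aug 11.
Add 12 hours and 25 minutes leg 1 → 4:28 PM UTC.
Add 4 hours and 56 minutes layover in Bellhaven → 9:24 PM UTC.
Add 11 hours and 33 minutes leg 2 → 8:57 AM UTC (Aug 12).
Add 2 hours 6 minutes layover in Noumea → 11:03 AM UTC.
Add 8 hours leg 3 → 7:03 PM UTC.
Miami is UTC−4:00, so local arrival = 7:03 PM − 4:00 = 3:03 PM on Aug 12.

3:03 PM on August 12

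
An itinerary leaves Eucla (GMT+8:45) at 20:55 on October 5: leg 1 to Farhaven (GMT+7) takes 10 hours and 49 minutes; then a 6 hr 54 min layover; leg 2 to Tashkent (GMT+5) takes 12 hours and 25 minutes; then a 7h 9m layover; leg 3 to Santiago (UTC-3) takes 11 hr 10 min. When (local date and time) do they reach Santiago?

09:37 on Oct 7

Convert departure to UTC: 20:55 − 8:45 = 12:10 UTC on Oct 5.
Add 10 hours and 49 minutes leg 1 → 22:59 UTC.
Add 6 hours and 54 minutes layover in Farhaven → 05:53 UTC (Oct 6).
Add 12 hours 25 minutes leg 2 → 18:18 UTC.
Add 7 hours and 9 minutes layover in Tashkent → 01:27 UTC (Oct 7).
Add 11 hours and 10 minutes leg 3 → 12:37 UTC.
Santiago is UTC−3:00, so local arrival = 12:37 − 3:00 = 09:37 on Oct 7.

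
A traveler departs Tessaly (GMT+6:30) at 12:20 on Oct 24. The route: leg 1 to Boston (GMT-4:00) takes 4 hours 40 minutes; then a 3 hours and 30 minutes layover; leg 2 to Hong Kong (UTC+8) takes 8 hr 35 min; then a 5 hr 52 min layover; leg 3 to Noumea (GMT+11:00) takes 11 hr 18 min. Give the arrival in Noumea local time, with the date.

Convert departure to UTC: 12:20 − 6:30 = 05:50 UTC on Oct 24.
Add 4 hours and 40 minutes leg 1 → 10:30 UTC.
Add 3 hours 30 minutes layover in Boston → 14:00 UTC.
Add 8 hours and 35 minutes leg 2 → 22:35 UTC.
Add 5 hours and 52 minutes layover in Hong Kong → 04:27 UTC (Oct 25).
Add 11 hours and 18 minutes leg 3 → 15:45 UTC.
Noumea is UTC+11:00, so local arrival = 15:45 + 11:00 = 02:45 on Oct 26.

02:45 on Oct 26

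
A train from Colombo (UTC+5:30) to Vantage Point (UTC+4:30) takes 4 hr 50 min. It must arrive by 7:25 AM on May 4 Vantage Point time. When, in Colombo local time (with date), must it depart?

3:35 AM on May 4

Target arrival in UTC: 7:25 AM − 4:30 = 2:55 AM on May 4.
Subtract 4 hours and 50 minutes → departure 10:05 PM UTC on May 3.
Colombo is UTC+5:30: 10:05 PM + 5:30 = 3:35 AM on May 4.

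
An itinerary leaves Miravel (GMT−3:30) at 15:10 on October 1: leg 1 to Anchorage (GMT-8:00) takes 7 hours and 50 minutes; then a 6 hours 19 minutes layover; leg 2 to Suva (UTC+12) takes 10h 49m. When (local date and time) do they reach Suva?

07:38 on October 3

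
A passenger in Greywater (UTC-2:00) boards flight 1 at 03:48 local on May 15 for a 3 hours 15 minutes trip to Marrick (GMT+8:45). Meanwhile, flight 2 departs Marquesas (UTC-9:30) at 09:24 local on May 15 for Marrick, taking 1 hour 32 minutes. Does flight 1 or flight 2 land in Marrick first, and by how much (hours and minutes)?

the first, by 11 hours 23 minutes

Flight 1 in UTC: 03:48 + 2:00 = 05:48 on May 15.
+3 hours 15 minutes → arrive 09:03 UTC on May 15.
Flight 2 in UTC: 09:24 + 9:30 = 18:54 on May 15.
+1 hour 32 minutes → arrive 20:26 UTC on May 15.
Flight 1 lands earlier by 11 hours 23 minutes.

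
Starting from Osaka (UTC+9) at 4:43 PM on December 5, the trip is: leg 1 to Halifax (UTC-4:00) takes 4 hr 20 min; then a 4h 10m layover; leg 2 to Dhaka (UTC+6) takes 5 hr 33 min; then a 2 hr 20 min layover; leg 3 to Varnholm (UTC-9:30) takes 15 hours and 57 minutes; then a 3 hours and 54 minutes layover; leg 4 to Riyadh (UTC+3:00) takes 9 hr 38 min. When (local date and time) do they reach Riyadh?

Convert departure to UTC: 4:43 PM − 9:00 = 7:43 AM UTC on Dec 5.
Add 4 hours 20 minutes leg 1 → 12:03 PM UTC.
Add 4 hours 10 minutes layover in Halifax → 4:13 PM UTC.
Add 5 hours and 33 minutes leg 2 → 9:46 PM UTC.
Add 2 hours 20 minutes layover in Dhaka → 12:06 AM UTC (Dec 6).
Add 15 hours 57 minutes leg 3 → 4:03 PM UTC.
Add 3 hours and 54 minutes layover in Varnholm → 7:57 PM UTC.
Add 9 hours 38 minutes leg 4 → 5:35 AM UTC (Dec 7).
Riyadh is UTC+3:00, so local arrival = 5:35 AM + 3:00 = 8:35 AM on Dec 7.

8:35 AM on December 7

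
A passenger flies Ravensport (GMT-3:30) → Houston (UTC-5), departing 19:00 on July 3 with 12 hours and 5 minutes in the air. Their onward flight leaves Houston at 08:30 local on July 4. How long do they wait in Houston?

2 hours 55 minutes

Convert departure to UTC: 19:00 + 3:30 = 22:30 UTC on Jul 3.
Add 12 hours and 5 minutes flight time → 10:35 UTC (Jul 4).
Houston is UTC−5:00, so local arrival = 10:35 − 5:00 = 05:35 on Jul 4.
Layover = 08:30 − 05:35 = 2 hours 55 minutes.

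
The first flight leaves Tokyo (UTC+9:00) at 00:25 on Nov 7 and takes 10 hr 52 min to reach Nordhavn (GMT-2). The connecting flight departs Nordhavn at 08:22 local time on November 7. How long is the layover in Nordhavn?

Convert departure to UTC: 00:25 − 9:00 = 15:25 UTC on Nov 6.
Add 10 hours and 52 minutes flight time → 02:17 UTC (Nov 7).
Nordhavn is UTC−2:00, so local arrival = 02:17 − 2:00 = 00:17 on Nov 7.
Layover = 08:22 − 00:17 = 8 hours 5 minutes.

8 hours 5 minutes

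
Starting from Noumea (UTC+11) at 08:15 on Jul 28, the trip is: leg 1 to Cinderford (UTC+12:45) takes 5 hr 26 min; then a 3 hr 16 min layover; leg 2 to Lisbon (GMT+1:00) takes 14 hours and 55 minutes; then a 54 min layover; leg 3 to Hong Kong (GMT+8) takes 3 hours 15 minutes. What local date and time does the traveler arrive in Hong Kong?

Convert departure to UTC: 08:15 − 11:00 = 21:15 UTC on Jul 27.
Add 5 hours 26 minutes leg 1 → 02:41 UTC (Jul 28).
Add 3 hours 16 minutes layover in Cinderford → 05:57 UTC.
Add 14 hours 55 minutes leg 2 → 20:52 UTC.
Add 54 minutes layover in Lisbon → 21:46 UTC.
Add 3 hours 15 minutes leg 3 → 01:01 UTC (Jul 29).
Hong Kong is UTC+8:00, so local arrival = 01:01 + 8:00 = 09:01 on Jul 29.

09:01 on July 29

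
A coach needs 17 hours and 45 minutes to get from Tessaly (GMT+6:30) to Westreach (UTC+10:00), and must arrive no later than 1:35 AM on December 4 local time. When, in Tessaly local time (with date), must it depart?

4:20 AM on December 3

Target arrival in UTC: 1:35 AM − 10:00 = 3:35 PM on Dec 3.
Subtract 17 hours 45 minutes → departure 9:50 PM UTC on Dec 2.
Tessaly is UTC+6:30: 9:50 PM + 6:30 = 4:20 AM on Dec 3.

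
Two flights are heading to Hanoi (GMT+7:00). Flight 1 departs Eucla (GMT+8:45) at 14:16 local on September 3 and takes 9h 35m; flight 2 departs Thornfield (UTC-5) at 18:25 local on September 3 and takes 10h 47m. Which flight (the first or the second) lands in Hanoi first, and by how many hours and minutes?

Flight 1 in UTC: 14:16 − 8:45 = 05:31 on Sep 3.
+9 hours 35 minutes → arrive 15:06 UTC on Sep 3.
Flight 2 in UTC: 18:25 + 5:00 = 23:25 on Sep 3.
+10 hours and 47 minutes → arrive 10:12 UTC on Sep 4.
Flight 1 lands earlier by 19 hours 6 minutes.

the first, by 19 hours 6 minutes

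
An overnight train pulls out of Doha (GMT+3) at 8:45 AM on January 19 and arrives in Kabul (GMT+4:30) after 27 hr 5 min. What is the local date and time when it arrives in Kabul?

Convert departure to UTC: 8:45 AM − 3:00 = 5:45 AM UTC on Jan 19.
Add 27 hours 5 minutes travel time → 8:50 AM UTC (Jan 20).
Kabul is UTC+4:30, so local arrival = 8:50 AM + 4:30 = 1:20 PM on Jan 20.

1:20 PM on January 20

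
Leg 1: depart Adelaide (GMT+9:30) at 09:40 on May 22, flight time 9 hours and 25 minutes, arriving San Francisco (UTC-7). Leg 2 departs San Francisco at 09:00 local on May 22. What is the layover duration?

6 hours 25 minutes

Convert departure to UTC: 09:40 − 9:30 = 00:10 UTC on May 22.
Add 9 hours 25 minutes flight time → 09:35 UTC.
San Francisco is UTC−7:00, so local arrival = 09:35 − 7:00 = 02:35 on May 22.
Layover = 09:00 − 02:35 = 6 hours 25 minutes.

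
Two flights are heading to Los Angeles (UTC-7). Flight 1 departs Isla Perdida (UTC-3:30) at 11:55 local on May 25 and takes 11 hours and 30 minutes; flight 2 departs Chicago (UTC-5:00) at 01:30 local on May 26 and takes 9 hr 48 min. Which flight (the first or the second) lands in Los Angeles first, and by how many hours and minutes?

Flight 1 in UTC: 11:55 + 3:30 = 15:25 on May 25.
+11 hours and 30 minutes → arrive 02:55 UTC on May 26.
Flight 2 in UTC: 01:30 + 5:00 = 06:30 on May 26.
+9 hours 48 minutes → arrive 16:18 UTC on May 26.
Flight 1 lands earlier by 13 hours 23 minutes.

the first, by 13 hours 23 minutes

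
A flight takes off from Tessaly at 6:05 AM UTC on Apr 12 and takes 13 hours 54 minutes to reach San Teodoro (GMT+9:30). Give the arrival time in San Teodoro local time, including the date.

5:29 AM on Apr 13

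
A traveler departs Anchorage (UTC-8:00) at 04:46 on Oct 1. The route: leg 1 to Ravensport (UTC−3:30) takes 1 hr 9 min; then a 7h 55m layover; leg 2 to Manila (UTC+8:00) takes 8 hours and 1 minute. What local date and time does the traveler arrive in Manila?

13:51 on Oct 2

Convert departure to UTC: 04:46 + 8:00 = 12:46 UTC on Oct 1.
Add 1 hour 9 minutes leg 1 → 13:55 UTC.
Add 7 hours 55 minutes layover in Ravensport → 21:50 UTC.
Add 8 hours 1 minute leg 2 → 05:51 UTC (Oct 2).
Manila is UTC+8:00, so local arrival = 05:51 + 8:00 = 13:51 on Oct 2.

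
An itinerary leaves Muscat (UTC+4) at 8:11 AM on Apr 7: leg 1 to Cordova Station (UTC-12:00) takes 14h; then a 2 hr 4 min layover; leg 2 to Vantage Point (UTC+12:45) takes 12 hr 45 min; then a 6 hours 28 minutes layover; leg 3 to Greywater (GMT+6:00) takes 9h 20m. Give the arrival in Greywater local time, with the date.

Convert departure to UTC: 8:11 AM − 4:00 = 4:11 AM UTC on Apr 7.
Add 14 hours leg 1 → 6:11 PM UTC.
Add 2 hours and 4 minutes layover in Cordova Station → 8:15 PM UTC.
Add 12 hours and 45 minutes leg 2 → 9:00 AM UTC (Apr 8).
Add 6 hours 28 minutes layover in Vantage Point → 3:28 PM UTC.
Add 9 hours and 20 minutes leg 3 → 12:48 AM UTC (Apr 9).
Greywater is UTC+6:00, so local arrival = 12:48 AM + 6:00 = 6:48 AM on Apr 9.

6:48 AM on April 9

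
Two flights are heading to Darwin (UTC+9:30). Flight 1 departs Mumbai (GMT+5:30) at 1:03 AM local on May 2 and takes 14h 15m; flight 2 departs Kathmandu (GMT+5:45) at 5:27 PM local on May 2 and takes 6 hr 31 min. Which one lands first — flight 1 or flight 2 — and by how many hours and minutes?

Flight 1 in UTC: 1:03 AM − 5:30 = 7:33 PM on May 1.
+14 hours and 15 minutes → arrive 9:48 AM UTC on May 2.
Flight 2 in UTC: 5:27 PM − 5:45 = 11:42 AM on May 2.
+6 hours and 31 minutes → arrive 6:13 PM UTC on May 2.
Flight 1 lands earlier by 8 hours 25 minutes.

the first, by 8 hours 25 minutes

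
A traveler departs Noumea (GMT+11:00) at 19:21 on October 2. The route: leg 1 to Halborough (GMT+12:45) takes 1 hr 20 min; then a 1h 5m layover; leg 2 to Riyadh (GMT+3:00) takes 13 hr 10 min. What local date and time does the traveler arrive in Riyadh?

02:56 on Oct 3

Convert departure to UTC: 19:21 − 11:00 = 08:21 UTC on Oct 2.
Add 1 hour 20 minutes leg 1 → 09:41 UTC.
Add 1 hour and 5 minutes layover in Halborough → 10:46 UTC.
Add 13 hours and 10 minutes leg 2 → 23:56 UTC.
Riyadh is UTC+3:00, so local arrival = 23:56 + 3:00 = 02:56 on Oct 3.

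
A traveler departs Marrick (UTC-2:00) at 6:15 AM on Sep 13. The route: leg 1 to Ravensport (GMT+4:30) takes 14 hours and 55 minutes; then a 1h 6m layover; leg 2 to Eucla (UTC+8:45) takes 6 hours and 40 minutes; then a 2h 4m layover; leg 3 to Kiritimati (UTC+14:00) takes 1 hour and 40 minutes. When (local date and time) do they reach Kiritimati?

12:40 AM on September 15

Convert departure to UTC: 6:15 AM + 2:00 = 8:15 AM UTC on Sep 13.
Add 14 hours and 55 minutes leg 1 → 11:10 PM UTC.
Add 1 hour and 6 minutes layover in Ravensport → 12:16 AM UTC (Sep 14).
Add 6 hours 40 minutes leg 2 → 6:56 AM UTC.
Add 2 hours 4 minutes layover in Eucla → 9:00 AM UTC.
Add 1 hour 40 minutes leg 3 → 10:40 AM UTC.
Kiritimati is UTC+14:00, so local arrival = 10:40 AM + 14:00 = 12:40 AM on Sep 15.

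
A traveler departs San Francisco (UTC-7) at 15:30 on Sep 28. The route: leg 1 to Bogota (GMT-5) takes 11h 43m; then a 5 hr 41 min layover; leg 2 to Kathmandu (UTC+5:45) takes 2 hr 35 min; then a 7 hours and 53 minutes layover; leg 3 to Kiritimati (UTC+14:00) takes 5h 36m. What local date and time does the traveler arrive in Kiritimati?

21:58 on September 30

Convert departure to UTC: 15:30 + 7:00 = 22:30 UTC on Sep 28.
Add 11 hours and 43 minutes leg 1 → 10:13 UTC (Sep 29).
Add 5 hours 41 minutes layover in Bogota → 15:54 UTC.
Add 2 hours and 35 minutes leg 2 → 18:29 UTC.
Add 7 hours and 53 minutes layover in Kathmandu → 02:22 UTC (Sep 30).
Add 5 hours 36 minutes leg 3 → 07:58 UTC.
Kiritimati is UTC+14:00, so local arrival = 07:58 + 14:00 = 21:58 on Sep 30.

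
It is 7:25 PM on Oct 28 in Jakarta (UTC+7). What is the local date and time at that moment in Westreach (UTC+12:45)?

1:10 AM on October 29

Westreach is 5:45 ahead of Jakarta.
Shift by the zone difference: 7:25 PM + 5:45 = 1:10 AM on Oct 29 in Westreach.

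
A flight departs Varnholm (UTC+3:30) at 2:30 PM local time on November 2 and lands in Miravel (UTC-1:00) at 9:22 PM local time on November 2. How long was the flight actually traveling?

11 hours 22 minutes

Departure in UTC: 2:30 PM − 3:30 = 11:00 AM on Nov 2.
Arrival in UTC: 9:22 PM + 1:00 = 10:22 PM on Nov 2.
Elapsed = 10:22 PM − 11:00 AM = 11 hours 22 minutes.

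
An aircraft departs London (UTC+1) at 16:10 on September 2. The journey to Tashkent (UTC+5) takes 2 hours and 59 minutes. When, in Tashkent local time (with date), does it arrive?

23:09 on Sep 2

Tashkent is 4:00 ahead of London.
After 2 hours and 59 minutes it is 19:09 in London.
Shift by the zone difference: 19:09 + 4:00 = 23:09 on Sep 2 in Tashkent.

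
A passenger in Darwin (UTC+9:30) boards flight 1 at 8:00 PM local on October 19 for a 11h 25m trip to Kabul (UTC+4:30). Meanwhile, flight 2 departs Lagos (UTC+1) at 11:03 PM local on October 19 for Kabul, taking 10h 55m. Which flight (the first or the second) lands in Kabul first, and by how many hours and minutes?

Flight 1 in UTC: 8:00 PM − 9:30 = 10:30 AM on Oct 19.
+11 hours 25 minutes → arrive 9:55 PM UTC on Oct 19.
Flight 2 in UTC: 11:03 PM − 1:00 = 10:03 PM on Oct 19.
+10 hours 55 minutes → arrive 8:58 AM UTC on Oct 20.
Flight 1 lands earlier by 11 hours 3 minutes.

the first, by 11 hours 3 minutes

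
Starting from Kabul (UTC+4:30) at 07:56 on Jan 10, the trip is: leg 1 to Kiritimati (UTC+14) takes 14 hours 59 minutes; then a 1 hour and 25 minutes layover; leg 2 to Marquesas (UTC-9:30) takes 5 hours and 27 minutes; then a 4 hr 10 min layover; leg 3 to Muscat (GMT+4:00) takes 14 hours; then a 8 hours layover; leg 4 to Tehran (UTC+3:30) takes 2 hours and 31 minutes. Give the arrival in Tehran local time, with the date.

09:28 on January 12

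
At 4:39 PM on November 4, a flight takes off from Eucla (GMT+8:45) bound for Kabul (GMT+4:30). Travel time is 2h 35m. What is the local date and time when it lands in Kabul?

Convert departure to UTC: 4:39 PM − 8:45 = 7:54 AM UTC on Nov 4.
Add 2 hours and 35 minutes travel time → 10:29 AM UTC.
Kabul is UTC+4:30, so local arrival = 10:29 AM + 4:30 = 2:59 PM on Nov 4.

2:59 PM on November 4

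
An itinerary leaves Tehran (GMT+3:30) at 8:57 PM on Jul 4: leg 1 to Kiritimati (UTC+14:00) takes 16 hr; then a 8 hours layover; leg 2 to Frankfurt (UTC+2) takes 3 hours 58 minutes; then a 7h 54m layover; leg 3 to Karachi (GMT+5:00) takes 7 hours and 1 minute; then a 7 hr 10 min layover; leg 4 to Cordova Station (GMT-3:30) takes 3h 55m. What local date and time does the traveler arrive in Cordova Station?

Convert departure to UTC: 8:57 PM − 3:30 = 5:27 PM UTC on Jul 4.
Add 16 hours leg 1 → 9:27 AM UTC (Jul 5).
Add 8 hours layover in Kiritimati → 5:27 PM UTC.
Add 3 hours 58 minutes leg 2 → 9:25 PM UTC.
Add 7 hours 54 minutes layover in Frankfurt → 5:19 AM UTC (Jul 6).
Add 7 hours 1 minute leg 3 → 12:20 PM UTC.
Add 7 hours 10 minutes layover in Karachi → 7:30 PM UTC.
Add 3 hours and 55 minutes leg 4 → 11:25 PM UTC.
Cordova Station is UTC−3:30, so local arrival = 11:25 PM − 3:30 = 7:55 PM on Jul 6.

7:55 PM on July 6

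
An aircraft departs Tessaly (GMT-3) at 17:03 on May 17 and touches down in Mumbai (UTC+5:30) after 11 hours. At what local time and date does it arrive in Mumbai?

Convert departure to UTC: 17:03 + 3:00 = 20:03 UTC on May 17.
Add 11 hours travel time → 07:03 UTC (May 18).
Mumbai is UTC+5:30, so local arrival = 07:03 + 5:30 = 12:33 on May 18.

12:33 on May 18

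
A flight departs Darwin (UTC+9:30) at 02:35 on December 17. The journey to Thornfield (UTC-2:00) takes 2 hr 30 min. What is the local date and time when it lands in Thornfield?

Thornfield is 11:30 behind Darwin.
After 2 hours and 30 minutes it is 05:05 in Darwin.
Shift by the zone difference: 05:05 − 11:30 = 17:35 on Dec 16 in Thornfield.

17:35 on December 16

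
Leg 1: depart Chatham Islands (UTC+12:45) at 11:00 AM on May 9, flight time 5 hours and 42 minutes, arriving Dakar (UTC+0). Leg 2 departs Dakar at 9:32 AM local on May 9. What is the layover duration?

Convert departure to UTC: 11:00 AM − 12:45 = 10:15 PM UTC on May 8.
Add 5 hours 42 minutes flight time → 3:57 AM UTC (May 9).
Dakar is UTC+0, so local arrival is the same: 3:57 AM on May 9.
Layover = 9:32 AM − 3:57 AM = 5 hours 35 minutes.

5 hours 35 minutes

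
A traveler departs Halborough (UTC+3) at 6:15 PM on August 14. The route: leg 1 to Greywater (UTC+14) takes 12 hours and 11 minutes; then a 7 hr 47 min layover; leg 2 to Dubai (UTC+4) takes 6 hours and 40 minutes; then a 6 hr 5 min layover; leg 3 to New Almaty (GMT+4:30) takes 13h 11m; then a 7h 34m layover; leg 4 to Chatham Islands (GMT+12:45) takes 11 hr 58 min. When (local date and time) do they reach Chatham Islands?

Convert departure to UTC: 6:15 PM − 3:00 = 3:15 PM UTC on Aug 14.
Add 12 hours and 11 minutes leg 1 → 3:26 AM UTC (Aug 15).
Add 7 hours 47 minutes layover in Greywater → 11:13 AM UTC.
Add 6 hours 40 minutes leg 2 → 5:53 PM UTC.
Add 6 hours and 5 minutes layover in Dubai → 11:58 PM UTC.
Add 13 hours 11 minutes leg 3 → 1:09 PM UTC (Aug 16).
Add 7 hours 34 minutes layover in New Almaty → 8:43 PM UTC.
Add 11 hours 58 minutes leg 4 → 8:41 AM UTC (Aug 17).
Chatham Islands is UTC+12:45, so local arrival = 8:41 AM + 12:45 = 9:26 PM on Aug 17.

9:26 PM on Aug 17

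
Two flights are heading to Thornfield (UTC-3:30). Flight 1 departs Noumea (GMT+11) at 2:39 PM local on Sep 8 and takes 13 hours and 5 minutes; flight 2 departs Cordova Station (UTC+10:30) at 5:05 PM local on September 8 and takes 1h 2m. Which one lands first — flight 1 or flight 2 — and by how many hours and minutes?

the second, by 9 hours 7 minutes

Flight 1 in UTC: 2:39 PM − 11:00 = 3:39 AM on Sep 8.
+13 hours and 5 minutes → arrive 4:44 PM UTC on Sep 8.
Flight 2 in UTC: 5:05 PM − 10:30 = 6:35 AM on Sep 8.
+1 hour 2 minutes → arrive 7:37 AM UTC on Sep 8.
Flight 2 lands earlier by 9 hours 7 minutes.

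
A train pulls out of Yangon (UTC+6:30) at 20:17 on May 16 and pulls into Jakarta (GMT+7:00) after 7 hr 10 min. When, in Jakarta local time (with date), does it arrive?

03:57 on May 17

Jakarta is 0:30 ahead of Yangon.
After 7 hours and 10 minutes it is 03:27 (May 17) in Yangon.
Shift by the zone difference: 03:27 + 0:30 = 03:57 on May 17 in Jakarta.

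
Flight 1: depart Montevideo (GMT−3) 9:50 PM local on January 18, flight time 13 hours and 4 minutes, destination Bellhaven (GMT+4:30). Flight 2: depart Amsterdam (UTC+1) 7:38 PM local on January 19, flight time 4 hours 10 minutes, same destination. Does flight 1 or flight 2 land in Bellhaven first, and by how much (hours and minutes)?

Flight 1 in UTC: 9:50 PM + 3:00 = 12:50 AM on Jan 19.
+13 hours 4 minutes → arrive 1:54 PM UTC on Jan 19.
Flight 2 in UTC: 7:38 PM − 1:00 = 6:38 PM on Jan 19.
+4 hours and 10 minutes → arrive 10:48 PM UTC on Jan 19.
Flight 1 lands earlier by 8 hours 54 minutes.

the first, by 8 hours 54 minutes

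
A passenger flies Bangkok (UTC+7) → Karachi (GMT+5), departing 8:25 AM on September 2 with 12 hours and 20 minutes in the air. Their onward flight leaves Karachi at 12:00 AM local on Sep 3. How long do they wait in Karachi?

Convert departure to UTC: 8:25 AM − 7:00 = 1:25 AM UTC on Sep 2.
Add 12 hours 20 minutes flight time → 1:45 PM UTC.
Karachi is UTC+5:00, so local arrival = 1:45 PM + 5:00 = 6:45 PM on Sep 2.
Layover = 12:00 AM − 6:45 PM (+1 day) = 5 hours 15 minutes.

5 hours 15 minutes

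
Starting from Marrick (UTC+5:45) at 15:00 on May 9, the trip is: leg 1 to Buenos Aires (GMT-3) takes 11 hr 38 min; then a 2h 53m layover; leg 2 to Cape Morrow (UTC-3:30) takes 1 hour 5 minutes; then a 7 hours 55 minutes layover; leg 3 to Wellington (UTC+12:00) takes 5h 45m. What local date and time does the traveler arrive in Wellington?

02:31 on May 11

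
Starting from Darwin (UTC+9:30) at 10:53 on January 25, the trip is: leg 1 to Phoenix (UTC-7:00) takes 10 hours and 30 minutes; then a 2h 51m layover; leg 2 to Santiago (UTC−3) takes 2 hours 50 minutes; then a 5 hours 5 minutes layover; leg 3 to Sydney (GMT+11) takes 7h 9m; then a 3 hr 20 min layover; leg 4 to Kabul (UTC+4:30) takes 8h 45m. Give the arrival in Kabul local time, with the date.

22:23 on Jan 26

Convert departure to UTC: 10:53 − 9:30 = 01:23 UTC on Jan 25.
Add 10 hours 30 minutes leg 1 → 11:53 UTC.
Add 2 hours and 51 minutes layover in Phoenix → 14:44 UTC.
Add 2 hours 50 minutes leg 2 → 17:34 UTC.
Add 5 hours 5 minutes layover in Santiago → 22:39 UTC.
Add 7 hours and 9 minutes leg 3 → 05:48 UTC (Jan 26).
Add 3 hours and 20 minutes layover in Sydney → 09:08 UTC.
Add 8 hours 45 minutes leg 4 → 17:53 UTC.
Kabul is UTC+4:30, so local arrival = 17:53 + 4:30 = 22:23 on Jan 26.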